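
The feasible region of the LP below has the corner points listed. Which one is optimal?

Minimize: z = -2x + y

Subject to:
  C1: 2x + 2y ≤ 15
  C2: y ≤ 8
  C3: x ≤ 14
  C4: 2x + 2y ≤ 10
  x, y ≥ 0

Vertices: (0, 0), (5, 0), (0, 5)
Evaluating z = -2x + y at each vertex:
  (0, 0): z = 0
  (5, 0): z = -10
  (0, 5): z = 5

The smallest value is z = -10, attained at (5, 0).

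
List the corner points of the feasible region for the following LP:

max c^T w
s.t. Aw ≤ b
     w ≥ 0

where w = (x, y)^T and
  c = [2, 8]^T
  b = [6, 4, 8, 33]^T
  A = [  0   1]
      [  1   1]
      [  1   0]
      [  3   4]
Each vertex is the intersection of two constraint boundaries that also satisfies all remaining constraints:
  x = 0 and y = 0 → (0, 0)
  x + y = 4 and y = 0 → (4, 0)
  x + y = 4 and x = 0 → (0, 4)

Vertices: (0, 0), (4, 0), (0, 4)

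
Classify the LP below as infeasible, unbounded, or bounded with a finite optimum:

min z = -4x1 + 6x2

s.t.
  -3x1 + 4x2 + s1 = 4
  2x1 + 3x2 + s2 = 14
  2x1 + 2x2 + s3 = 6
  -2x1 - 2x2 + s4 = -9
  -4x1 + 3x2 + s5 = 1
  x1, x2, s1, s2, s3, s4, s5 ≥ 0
The row 2x1 + 2x2 + s3 = 6 with s3 ≥ 0 requires 2x1 + 2x2 ≤ 6, while the row -2x1 - 2x2 + s4 = -9 with s4 ≥ 0 is equivalent to 2x1 + 2x2 ≥ 9. Together they would need 9 ≤ 2x1 + 2x2 ≤ 6, which is impossible since 9 > 6. No point satisfies all constraints.

The feasible region is empty; the LP is infeasible.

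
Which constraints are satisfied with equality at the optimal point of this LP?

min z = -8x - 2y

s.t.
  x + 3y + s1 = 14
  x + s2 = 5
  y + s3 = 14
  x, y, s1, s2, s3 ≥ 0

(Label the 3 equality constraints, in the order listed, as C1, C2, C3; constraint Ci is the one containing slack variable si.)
Optimal: x = 5, y = 3
Binding: C1, C2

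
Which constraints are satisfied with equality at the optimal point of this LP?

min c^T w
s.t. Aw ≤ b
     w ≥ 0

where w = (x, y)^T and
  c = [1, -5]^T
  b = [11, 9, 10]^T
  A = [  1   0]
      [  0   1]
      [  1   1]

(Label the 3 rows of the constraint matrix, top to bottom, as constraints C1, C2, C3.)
Optimal: x = 0, y = 9
Slack at optimum:
  C1: slack = 11
  C2: slack = 0 (binding)
  C3: slack = 1
  x ≥ 0: x = 0 (binding)
  y ≥ 0: y = 9
Binding constraints: C2, x ≥ 0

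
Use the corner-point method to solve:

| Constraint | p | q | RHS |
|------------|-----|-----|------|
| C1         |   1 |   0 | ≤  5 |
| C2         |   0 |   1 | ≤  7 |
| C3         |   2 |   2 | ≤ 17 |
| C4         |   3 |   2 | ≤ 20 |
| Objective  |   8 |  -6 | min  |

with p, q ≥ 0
Each vertex is the intersection of two constraint boundaries that also satisfies all remaining constraints:
  p = 0 and q = 0 → (0, 0)
  p = 5 and q = 0 → (5, 0)
  p = 5 and 3p + 2q = 20 → (5, 2.5)
  2p + 2q = 17 and 3p + 2q = 20 → (3, 5.5)
  q = 7 and 2p + 2q = 17 → (1.5, 7)
  q = 7 and p = 0 → (0, 7)

Evaluating z = 8p - 6q at each vertex:
  (0, 0): z = 0
  (5, 0): z = 40
  (5, 2.5): z = 25
  (3, 5.5): z = -9
  (1.5, 7): z = -30
  (0, 7): z = -42

The minimum is at (0, 7) with z = -42.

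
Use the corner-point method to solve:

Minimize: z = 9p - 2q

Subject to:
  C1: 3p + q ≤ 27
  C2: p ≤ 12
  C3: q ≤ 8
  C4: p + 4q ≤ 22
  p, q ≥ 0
Each vertex is the intersection of two constraint boundaries that also satisfies all remaining constraints:
  p = 0 and q = 0 → (0, 0)
  3p + q = 27 and q = 0 → (9, 0)
  3p + q = 27 and p + 4q = 22 → (7.818, 3.545)
  p + 4q = 22 and p = 0 → (0, 5.5)

Evaluating z = 9p - 2q at each vertex:
  (0, 0): z = 0
  (9, 0): z = 81
  (7.818, 3.545): z = 63.27
  (0, 5.5): z = -11

The minimum is at (0, 5.5) with z = -11.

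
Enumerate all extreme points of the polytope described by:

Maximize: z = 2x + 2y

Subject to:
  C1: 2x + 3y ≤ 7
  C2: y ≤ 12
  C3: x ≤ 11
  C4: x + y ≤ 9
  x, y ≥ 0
Each vertex is the intersection of two constraint boundaries that also satisfies all remaining constraints:
  x = 0 and y = 0 → (0, 0)
  2x + 3y = 7 and y = 0 → (3.5, 0)
  2x + 3y = 7 and x = 0 → (0, 2.333)

Vertices: (0, 0), (3.5, 0), (0, 2.333)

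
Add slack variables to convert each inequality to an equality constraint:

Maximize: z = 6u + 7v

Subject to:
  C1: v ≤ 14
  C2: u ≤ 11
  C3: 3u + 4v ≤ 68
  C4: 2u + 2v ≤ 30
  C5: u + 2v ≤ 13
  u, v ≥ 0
max z = 6u + 7v

s.t.
  v + s1 = 14
  u + s2 = 11
  3u + 4v + s3 = 68
  2u + 2v + s4 = 30
  u + 2v + s5 = 13
  u, v, s1, s2, s3, s4, s5 ≥ 0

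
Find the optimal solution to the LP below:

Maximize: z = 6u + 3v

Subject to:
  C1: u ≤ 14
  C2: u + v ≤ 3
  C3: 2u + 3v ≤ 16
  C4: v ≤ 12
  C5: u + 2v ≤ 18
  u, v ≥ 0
Each vertex is the intersection of two constraint boundaries that also satisfies all remaining constraints:
  u = 0 and v = 0 → (0, 0)
  u + v = 3 and v = 0 → (3, 0)
  u + v = 3 and u = 0 → (0, 3)

Evaluating z = 6u + 3v at each vertex:
  (0, 0): z = 0
  (3, 0): z = 18
  (0, 3): z = 9

The maximum is at (3, 0) with z = 18.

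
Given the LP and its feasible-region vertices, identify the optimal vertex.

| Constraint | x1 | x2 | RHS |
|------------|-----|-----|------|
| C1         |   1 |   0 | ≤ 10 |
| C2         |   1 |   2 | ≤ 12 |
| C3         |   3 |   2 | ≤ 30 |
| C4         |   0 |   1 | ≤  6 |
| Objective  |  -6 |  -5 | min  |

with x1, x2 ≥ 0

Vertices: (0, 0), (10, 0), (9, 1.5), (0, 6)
(9, 1.5) with z = -61.5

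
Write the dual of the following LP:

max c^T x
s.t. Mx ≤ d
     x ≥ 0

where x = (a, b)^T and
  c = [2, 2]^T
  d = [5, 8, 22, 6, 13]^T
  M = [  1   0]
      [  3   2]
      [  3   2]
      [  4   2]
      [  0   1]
Minimize: z = 5y1 + 8y2 + 22y3 + 6y4 + 13y5

Subject to:
  C1: -y1 - 3y2 - 3y3 - 4y4 ≤ -2
  C2: -2y2 - 2y3 - 2y4 - y5 ≤ -2
  y1, y2, y3, y4, y5 ≥ 0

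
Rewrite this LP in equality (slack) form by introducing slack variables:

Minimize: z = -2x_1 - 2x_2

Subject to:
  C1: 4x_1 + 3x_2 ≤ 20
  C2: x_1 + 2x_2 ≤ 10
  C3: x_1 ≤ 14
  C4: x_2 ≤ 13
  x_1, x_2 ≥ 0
min z = -2x_1 - 2x_2

s.t.
  4x_1 + 3x_2 + s1 = 20
  x_1 + 2x_2 + s2 = 10
  x_1 + s3 = 14
  x_2 + s4 = 13
  x_1, x_2, s1, s2, s3, s4 ≥ 0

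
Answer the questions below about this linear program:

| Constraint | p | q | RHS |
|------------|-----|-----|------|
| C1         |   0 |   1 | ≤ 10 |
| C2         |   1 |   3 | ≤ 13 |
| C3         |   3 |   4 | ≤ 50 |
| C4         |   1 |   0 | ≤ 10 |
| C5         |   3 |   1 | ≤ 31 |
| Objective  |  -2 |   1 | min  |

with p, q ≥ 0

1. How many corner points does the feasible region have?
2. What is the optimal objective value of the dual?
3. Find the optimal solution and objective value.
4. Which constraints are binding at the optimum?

1. 4
2. -20 (by strong duality, equal to the primal optimum)
3. p = 10, q = 0, z = -20
4. C4, q ≥ 0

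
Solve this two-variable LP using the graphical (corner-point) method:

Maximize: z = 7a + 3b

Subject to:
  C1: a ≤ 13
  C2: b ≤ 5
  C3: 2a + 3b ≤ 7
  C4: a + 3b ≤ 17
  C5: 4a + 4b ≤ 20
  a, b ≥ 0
a = 3.5, b = 0, z = 24.5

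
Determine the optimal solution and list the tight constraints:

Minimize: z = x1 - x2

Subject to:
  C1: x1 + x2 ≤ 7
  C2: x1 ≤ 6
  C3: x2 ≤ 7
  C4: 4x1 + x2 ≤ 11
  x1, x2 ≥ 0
Optimal: x1 = 0, x2 = 7
Binding: C1, C3, x1 ≥ 0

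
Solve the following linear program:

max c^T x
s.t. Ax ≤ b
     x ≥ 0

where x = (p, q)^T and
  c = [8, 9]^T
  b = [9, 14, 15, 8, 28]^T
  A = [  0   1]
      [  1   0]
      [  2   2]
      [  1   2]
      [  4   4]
p = 6, q = 1, z = 57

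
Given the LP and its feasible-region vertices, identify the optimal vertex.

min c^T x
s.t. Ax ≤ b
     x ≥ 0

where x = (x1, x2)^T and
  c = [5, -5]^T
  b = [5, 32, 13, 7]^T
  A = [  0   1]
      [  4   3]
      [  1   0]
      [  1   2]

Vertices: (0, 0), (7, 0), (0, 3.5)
Evaluating z = 5x1 - 5x2 at each vertex:
  (0, 0): z = 0
  (7, 0): z = 35
  (0, 3.5): z = -17.5

The smallest value is z = -17.5, attained at (0, 3.5).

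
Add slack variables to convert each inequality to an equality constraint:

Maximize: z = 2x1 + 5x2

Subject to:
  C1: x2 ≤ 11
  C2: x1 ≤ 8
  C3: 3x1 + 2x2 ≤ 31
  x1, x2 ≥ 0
max z = 2x1 + 5x2

s.t.
  x2 + s1 = 11
  x1 + s2 = 8
  3x1 + 2x2 + s3 = 31
  x1, x2, s1, s2, s3 ≥ 0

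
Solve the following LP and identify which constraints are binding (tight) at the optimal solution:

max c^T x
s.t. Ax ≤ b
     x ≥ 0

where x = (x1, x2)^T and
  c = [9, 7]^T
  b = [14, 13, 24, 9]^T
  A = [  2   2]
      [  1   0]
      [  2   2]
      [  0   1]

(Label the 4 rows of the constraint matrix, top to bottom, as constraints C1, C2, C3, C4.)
Optimal: x1 = 7, x2 = 0
Slack at optimum:
  C1: slack = 0 (binding)
  C2: slack = 6
  C3: slack = 10
  C4: slack = 9
  x1 ≥ 0: x1 = 7
  x2 ≥ 0: x2 = 0 (binding)
Binding constraints: C1, x2 ≥ 0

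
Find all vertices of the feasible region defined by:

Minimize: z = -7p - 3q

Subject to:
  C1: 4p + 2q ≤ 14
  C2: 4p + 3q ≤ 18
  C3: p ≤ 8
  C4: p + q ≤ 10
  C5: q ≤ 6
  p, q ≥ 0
Each vertex is the intersection of two constraint boundaries that also satisfies all remaining constraints:
  p = 0 and q = 0 → (0, 0)
  4p + 2q = 14 and q = 0 → (3.5, 0)
  4p + 2q = 14 and 4p + 3q = 18 → (1.5, 4)
  4p + 3q = 18 and q = 6 → (0, 6)

Vertices: (0, 0), (3.5, 0), (1.5, 4), (0, 6)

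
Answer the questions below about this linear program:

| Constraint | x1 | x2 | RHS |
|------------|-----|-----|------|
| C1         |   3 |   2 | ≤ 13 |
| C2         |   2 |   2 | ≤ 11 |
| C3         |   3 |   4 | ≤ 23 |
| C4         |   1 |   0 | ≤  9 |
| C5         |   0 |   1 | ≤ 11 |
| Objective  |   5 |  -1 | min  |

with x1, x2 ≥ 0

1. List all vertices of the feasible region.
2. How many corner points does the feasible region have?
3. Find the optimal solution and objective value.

1. (0, 0), (4.333, 0), (2, 3.5), (0, 5.5)
2. 4
3. x1 = 0, x2 = 5.5, z = -5.5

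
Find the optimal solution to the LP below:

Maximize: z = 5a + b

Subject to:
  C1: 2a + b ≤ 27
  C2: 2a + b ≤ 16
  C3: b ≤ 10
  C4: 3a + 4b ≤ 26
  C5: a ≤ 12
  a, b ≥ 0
Each vertex is the intersection of two constraint boundaries that also satisfies all remaining constraints:
  a = 0 and b = 0 → (0, 0)
  2a + b = 16 and b = 0 → (8, 0)
  2a + b = 16 and 3a + 4b = 26 → (7.6, 0.8)
  3a + 4b = 26 and a = 0 → (0, 6.5)

Evaluating z = 5a + b at each vertex:
  (0, 0): z = 0
  (8, 0): z = 40
  (7.6, 0.8): z = 38.8
  (0, 6.5): z = 6.5

The maximum is at (8, 0) with z = 40.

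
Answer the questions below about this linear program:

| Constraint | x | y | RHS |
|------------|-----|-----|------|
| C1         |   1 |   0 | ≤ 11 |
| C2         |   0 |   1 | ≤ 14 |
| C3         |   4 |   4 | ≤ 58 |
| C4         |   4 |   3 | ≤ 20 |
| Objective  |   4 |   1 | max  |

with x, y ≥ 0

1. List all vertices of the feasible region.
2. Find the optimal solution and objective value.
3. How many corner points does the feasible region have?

1. (0, 0), (5, 0), (0, 6.667)
2. x = 5, y = 0, z = 20
3. 3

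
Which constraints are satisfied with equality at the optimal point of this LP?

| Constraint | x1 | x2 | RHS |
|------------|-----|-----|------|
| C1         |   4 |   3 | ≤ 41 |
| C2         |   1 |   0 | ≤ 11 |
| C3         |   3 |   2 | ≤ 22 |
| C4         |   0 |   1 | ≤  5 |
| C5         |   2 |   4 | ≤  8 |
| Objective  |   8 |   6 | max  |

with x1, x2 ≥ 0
Optimal: x1 = 4, x2 = 0
Binding: C5, x2 ≥ 0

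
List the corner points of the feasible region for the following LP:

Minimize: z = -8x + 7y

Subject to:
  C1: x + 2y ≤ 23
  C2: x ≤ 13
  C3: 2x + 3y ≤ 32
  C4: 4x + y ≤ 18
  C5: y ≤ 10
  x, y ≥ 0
Each vertex is the intersection of two constraint boundaries that also satisfies all remaining constraints:
  x = 0 and y = 0 → (0, 0)
  4x + y = 18 and y = 0 → (4.5, 0)
  2x + 3y = 32 and 4x + y = 18 → (2.2, 9.2)
  2x + 3y = 32 and y = 10 → (1, 10)
  y = 10 and x = 0 → (0, 10)

Vertices: (0, 0), (4.5, 0), (2.2, 9.2), (1, 10), (0, 10)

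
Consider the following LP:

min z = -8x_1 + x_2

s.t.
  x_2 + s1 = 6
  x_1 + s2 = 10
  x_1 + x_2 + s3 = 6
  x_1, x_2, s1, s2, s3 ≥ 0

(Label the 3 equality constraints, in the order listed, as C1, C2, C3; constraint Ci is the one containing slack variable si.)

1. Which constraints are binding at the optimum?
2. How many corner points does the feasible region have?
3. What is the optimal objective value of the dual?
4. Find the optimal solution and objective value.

1. C3, x_2 ≥ 0
2. 3
3. -48 (by strong duality, equal to the primal optimum)
4. x_1 = 6, x_2 = 0, z = -48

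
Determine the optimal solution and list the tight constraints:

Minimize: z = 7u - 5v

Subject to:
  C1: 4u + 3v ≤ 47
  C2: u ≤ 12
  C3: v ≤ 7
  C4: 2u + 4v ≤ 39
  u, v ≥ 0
Optimal: u = 0, v = 7
Slack at optimum:
  C1: slack = 26
  C2: slack = 12
  C3: slack = 0 (binding)
  C4: slack = 11
  u ≥ 0: u = 0 (binding)
  v ≥ 0: v = 7
Binding constraints: C3, u ≥ 0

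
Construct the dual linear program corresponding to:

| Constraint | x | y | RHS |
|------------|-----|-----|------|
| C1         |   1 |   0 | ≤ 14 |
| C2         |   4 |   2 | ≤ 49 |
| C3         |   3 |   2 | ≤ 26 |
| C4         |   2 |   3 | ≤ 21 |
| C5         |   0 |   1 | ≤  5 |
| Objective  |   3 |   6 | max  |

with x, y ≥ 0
Minimize: z = 14y1 + 49y2 + 26y3 + 21y4 + 5y5

Subject to:
  C1: -y1 - 4y2 - 3y3 - 2y4 ≤ -3
  C2: -2y2 - 2y3 - 3y4 - y5 ≤ -6
  y1, y2, y3, y4, y5 ≥ 0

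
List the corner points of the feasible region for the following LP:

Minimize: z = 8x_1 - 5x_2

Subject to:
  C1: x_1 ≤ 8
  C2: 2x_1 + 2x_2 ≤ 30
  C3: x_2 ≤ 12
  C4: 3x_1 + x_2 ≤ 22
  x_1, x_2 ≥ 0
Each vertex is the intersection of two constraint boundaries that also satisfies all remaining constraints:
  x_1 = 0 and x_2 = 0 → (0, 0)
  3x_1 + x_2 = 22 and x_2 = 0 → (7.333, 0)
  2x_1 + 2x_2 = 30 and 3x_1 + x_2 = 22 → (3.5, 11.5)
  2x_1 + 2x_2 = 30 and x_2 = 12 → (3, 12)
  x_2 = 12 and x_1 = 0 → (0, 12)

Vertices: (0, 0), (7.333, 0), (3.5, 11.5), (3, 12), (0, 12)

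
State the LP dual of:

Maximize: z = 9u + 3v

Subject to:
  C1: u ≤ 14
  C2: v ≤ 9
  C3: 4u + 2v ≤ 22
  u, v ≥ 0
Minimize: z = 14y1 + 9y2 + 22y3

Subject to:
  C1: -y1 - 4y3 ≤ -9
  C2: -y2 - 2y3 ≤ -3
  y1, y2, y3 ≥ 0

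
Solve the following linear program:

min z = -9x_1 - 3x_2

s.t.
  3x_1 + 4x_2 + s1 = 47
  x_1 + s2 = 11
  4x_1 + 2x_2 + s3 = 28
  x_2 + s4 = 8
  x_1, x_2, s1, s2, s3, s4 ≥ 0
Each vertex is the intersection of two constraint boundaries that also satisfies all remaining constraints:
  x_1 = 0 and x_2 = 0 → (0, 0)
  4x_1 + 2x_2 = 28 and x_2 = 0 → (7, 0)
  4x_1 + 2x_2 = 28 and x_2 = 8 → (3, 8)
  x_2 = 8 and x_1 = 0 → (0, 8)

Evaluating z = -9x_1 - 3x_2 at each vertex:
  (0, 0): z = 0
  (7, 0): z = -63
  (3, 8): z = -51
  (0, 8): z = -24

The minimum is at (7, 0) with z = -63.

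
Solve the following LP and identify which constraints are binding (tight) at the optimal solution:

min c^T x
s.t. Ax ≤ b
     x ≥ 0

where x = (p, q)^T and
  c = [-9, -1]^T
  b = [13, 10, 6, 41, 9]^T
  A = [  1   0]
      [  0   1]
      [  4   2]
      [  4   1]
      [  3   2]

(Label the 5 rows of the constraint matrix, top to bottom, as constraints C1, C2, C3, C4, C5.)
Optimal: p = 1.5, q = 0
Slack at optimum:
  C1: slack = 11.5
  C2: slack = 10
  C3: slack = 0 (binding)
  C4: slack = 35
  C5: slack = 4.5
  p ≥ 0: p = 1.5
  q ≥ 0: q = 0 (binding)
Binding constraints: C3, q ≥ 0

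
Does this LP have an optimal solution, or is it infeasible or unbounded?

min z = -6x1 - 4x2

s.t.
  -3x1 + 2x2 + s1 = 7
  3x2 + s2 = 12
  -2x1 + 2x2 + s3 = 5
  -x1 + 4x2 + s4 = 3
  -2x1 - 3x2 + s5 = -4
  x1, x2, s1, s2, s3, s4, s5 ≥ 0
Feasible point: (1, 1) satisfies every constraint, so the LP is feasible.
Direction d = (1, 0): for each constraint row a, a·d ≤ 0 —
  (-3)(1) + (2)(0) = -3 ≤ 0
  (0)(1) + (3)(0) = 0 ≤ 0
  (-2)(1) + (2)(0) = -2 ≤ 0
  (-1)(1) + (4)(0) = -1 ≤ 0
  (-2)(1) + (-3)(0) = -2 ≤ 0
and d ≥ 0, so (1, 1) + t·d stays feasible for every t ≥ 0. Along this ray z = -6x1 - 4x2 changes by -6 per unit t, so z → −∞.

Unbounded — the objective can decrease without bound over the feasible region.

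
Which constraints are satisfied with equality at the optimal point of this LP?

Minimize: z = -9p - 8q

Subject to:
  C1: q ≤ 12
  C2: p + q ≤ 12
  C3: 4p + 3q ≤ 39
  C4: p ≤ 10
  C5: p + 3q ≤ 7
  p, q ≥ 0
Optimal: p = 7, q = 0
Binding: C5, q ≥ 0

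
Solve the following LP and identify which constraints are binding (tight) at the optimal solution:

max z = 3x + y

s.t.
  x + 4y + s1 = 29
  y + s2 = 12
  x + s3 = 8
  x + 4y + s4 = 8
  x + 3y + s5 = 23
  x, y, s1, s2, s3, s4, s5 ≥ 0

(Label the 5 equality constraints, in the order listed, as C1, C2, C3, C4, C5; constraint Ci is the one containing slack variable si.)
Optimal: x = 8, y = 0
Slack at optimum:
  C1: slack = 21
  C2: slack = 12
  C3: slack = 0 (binding)
  C4: slack = 0 (binding)
  C5: slack = 15
  x ≥ 0: x = 8
  y ≥ 0: y = 0 (binding)
Binding constraints: C3, C4, y ≥ 0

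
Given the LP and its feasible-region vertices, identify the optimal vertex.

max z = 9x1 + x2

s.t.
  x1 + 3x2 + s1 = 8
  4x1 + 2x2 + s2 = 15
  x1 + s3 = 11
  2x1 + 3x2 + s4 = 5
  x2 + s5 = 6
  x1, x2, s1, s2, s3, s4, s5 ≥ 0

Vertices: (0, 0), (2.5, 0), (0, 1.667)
(2.5, 0) with z = 22.5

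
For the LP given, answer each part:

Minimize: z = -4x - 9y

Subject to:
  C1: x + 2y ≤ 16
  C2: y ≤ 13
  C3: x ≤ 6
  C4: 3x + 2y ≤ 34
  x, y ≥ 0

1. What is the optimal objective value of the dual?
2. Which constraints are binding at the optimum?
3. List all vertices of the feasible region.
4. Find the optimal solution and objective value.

1. -72 (by strong duality, equal to the primal optimum)
2. C1, x ≥ 0
3. (0, 0), (6, 0), (6, 5), (0, 8)
4. x = 0, y = 8, z = -72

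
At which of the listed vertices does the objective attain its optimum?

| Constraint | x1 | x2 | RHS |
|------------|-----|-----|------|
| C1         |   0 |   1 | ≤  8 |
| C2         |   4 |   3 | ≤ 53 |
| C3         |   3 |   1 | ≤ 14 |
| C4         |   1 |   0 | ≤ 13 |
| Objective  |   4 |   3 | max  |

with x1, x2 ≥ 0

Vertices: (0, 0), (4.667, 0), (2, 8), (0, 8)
Evaluating z = 4x1 + 3x2 at each vertex:
  (0, 0): z = 0
  (4.667, 0): z = 18.67
  (2, 8): z = 32
  (0, 8): z = 24

The largest value is z = 32, attained at (2, 8).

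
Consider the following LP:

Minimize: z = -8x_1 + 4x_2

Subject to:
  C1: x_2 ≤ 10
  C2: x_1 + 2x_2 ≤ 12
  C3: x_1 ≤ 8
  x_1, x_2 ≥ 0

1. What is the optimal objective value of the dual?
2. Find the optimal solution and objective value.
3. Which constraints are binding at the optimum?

1. -64 (by strong duality, equal to the primal optimum)
2. x_1 = 8, x_2 = 0, z = -64
3. C3, x_2 ≥ 0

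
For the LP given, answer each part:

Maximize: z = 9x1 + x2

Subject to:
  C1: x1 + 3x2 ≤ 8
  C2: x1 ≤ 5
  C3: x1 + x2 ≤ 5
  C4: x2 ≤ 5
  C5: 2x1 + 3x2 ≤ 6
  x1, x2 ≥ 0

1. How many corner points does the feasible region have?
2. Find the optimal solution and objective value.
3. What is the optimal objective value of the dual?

1. 3
2. x1 = 3, x2 = 0, z = 27
3. 27 (by strong duality, equal to the primal optimum)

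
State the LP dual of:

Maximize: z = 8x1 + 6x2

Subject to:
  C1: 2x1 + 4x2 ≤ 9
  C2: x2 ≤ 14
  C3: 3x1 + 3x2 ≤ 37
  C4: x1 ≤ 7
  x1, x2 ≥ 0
Minimize: z = 9y1 + 14y2 + 37y3 + 7y4

Subject to:
  C1: -2y1 - 3y3 - y4 ≤ -8
  C2: -4y1 - y2 - 3y3 ≤ -6
  y1, y2, y3, y4 ≥ 0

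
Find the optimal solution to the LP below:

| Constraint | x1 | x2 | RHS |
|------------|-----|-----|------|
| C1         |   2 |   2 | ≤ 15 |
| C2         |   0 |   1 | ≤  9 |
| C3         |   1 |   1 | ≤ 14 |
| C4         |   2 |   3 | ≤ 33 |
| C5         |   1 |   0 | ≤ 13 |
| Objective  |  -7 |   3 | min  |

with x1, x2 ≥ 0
x1 = 7.5, x2 = 0, z = -52.5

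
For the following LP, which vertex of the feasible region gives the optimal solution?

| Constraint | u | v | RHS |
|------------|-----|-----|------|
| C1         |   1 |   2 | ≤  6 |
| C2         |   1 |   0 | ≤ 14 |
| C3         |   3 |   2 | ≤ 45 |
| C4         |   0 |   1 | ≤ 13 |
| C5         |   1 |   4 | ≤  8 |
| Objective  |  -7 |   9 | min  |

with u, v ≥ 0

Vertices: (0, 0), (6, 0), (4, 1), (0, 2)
(6, 0) with z = -42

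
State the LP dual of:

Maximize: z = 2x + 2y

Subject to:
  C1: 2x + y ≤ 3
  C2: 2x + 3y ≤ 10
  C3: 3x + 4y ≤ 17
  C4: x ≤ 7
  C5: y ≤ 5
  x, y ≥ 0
Minimize: z = 3y1 + 10y2 + 17y3 + 7y4 + 5y5

Subject to:
  C1: -2y1 - 2y2 - 3y3 - y4 ≤ -2
  C2: -y1 - 3y2 - 4y3 - y5 ≤ -2
  y1, y2, y3, y4, y5 ≥ 0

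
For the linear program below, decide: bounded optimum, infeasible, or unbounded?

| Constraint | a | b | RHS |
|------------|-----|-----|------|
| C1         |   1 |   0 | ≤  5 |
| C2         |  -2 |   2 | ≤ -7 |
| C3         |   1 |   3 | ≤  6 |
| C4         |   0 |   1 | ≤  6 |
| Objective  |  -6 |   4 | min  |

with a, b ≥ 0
The point (5, 0) satisfies every constraint, so the LP is feasible; the constraints give a ≤ 5 and b ≤ 6, which with a, b ≥ 0 keep the feasible region inside a bounded box. A feasible, bounded LP attains a finite optimum at a vertex.

Bounded optimum: z* = -30 at (5, 0).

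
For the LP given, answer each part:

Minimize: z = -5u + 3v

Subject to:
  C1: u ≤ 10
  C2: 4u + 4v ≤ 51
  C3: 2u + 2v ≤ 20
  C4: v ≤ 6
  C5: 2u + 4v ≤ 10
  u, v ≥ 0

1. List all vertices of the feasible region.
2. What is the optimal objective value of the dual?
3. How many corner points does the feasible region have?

1. (0, 0), (5, 0), (0, 2.5)
2. -25 (by strong duality, equal to the primal optimum)
3. 3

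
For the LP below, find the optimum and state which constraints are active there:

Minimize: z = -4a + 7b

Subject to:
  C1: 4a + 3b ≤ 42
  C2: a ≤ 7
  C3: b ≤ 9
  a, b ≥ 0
Optimal: a = 7, b = 0
Slack at optimum:
  C1: slack = 14
  C2: slack = 0 (binding)
  C3: slack = 9
  a ≥ 0: a = 7
  b ≥ 0: b = 0 (binding)
Binding constraints: C2, b ≥ 0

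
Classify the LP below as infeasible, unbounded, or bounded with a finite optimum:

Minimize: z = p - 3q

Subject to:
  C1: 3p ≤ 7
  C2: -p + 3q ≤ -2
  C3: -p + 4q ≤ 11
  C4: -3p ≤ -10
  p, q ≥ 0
C1 requires 3p ≤ 7, while C4 (-3p ≤ -10) is equivalent to 3p ≥ 10. Together they would need 10 ≤ 3p ≤ 7, which is impossible since 10 > 7. No point satisfies all constraints.

Infeasible: no point satisfies all constraints simultaneously.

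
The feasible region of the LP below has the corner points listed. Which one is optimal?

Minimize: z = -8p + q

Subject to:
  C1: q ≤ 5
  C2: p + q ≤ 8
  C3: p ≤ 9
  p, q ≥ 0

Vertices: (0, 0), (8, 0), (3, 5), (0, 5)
Evaluating z = -8p + q at each vertex:
  (0, 0): z = 0
  (8, 0): z = -64
  (3, 5): z = -19
  (0, 5): z = 5

The smallest value is z = -64, attained at (8, 0).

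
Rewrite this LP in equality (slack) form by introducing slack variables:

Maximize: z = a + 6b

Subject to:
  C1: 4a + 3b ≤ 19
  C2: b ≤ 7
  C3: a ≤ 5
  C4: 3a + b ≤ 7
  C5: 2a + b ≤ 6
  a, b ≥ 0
max z = a + 6b

s.t.
  4a + 3b + s1 = 19
  b + s2 = 7
  a + s3 = 5
  3a + b + s4 = 7
  2a + b + s5 = 6
  a, b, s1, s2, s3, s4, s5 ≥ 0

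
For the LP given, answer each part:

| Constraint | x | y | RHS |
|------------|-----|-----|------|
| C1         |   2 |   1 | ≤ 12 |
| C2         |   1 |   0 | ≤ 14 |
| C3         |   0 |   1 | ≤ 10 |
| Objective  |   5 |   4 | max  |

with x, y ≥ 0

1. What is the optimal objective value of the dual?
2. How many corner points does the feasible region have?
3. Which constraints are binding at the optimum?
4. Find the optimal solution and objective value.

1. 45 (by strong duality, equal to the primal optimum)
2. 4
3. C1, C3
4. x = 1, y = 10, z = 45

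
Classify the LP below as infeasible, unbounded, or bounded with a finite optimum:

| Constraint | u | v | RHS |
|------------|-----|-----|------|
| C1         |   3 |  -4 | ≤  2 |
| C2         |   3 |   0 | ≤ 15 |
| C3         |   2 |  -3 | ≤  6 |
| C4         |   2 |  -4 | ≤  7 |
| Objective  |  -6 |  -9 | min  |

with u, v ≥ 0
Feasible point: (0, 0) satisfies every constraint, so the LP is feasible.
Direction d = (0, 1): for each constraint row a, a·d ≤ 0 —
  (3)(0) + (-4)(1) = -4 ≤ 0
  (3)(0) + (0)(1) = 0 ≤ 0
  (2)(0) + (-3)(1) = -3 ≤ 0
  (2)(0) + (-4)(1) = -4 ≤ 0
and d ≥ 0, so (0, 0) + t·d stays feasible for every t ≥ 0. Along this ray z = -6u - 9v changes by -9 per unit t, so z → −∞.

Unbounded — the objective can decrease without bound over the feasible region.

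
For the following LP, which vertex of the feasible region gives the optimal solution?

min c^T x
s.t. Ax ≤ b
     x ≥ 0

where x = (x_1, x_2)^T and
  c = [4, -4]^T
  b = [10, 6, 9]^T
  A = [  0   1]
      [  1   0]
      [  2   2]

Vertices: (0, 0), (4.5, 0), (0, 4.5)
Evaluating z = 4x_1 - 4x_2 at each vertex:
  (0, 0): z = 0
  (4.5, 0): z = 18
  (0, 4.5): z = -18

The smallest value is z = -18, attained at (0, 4.5).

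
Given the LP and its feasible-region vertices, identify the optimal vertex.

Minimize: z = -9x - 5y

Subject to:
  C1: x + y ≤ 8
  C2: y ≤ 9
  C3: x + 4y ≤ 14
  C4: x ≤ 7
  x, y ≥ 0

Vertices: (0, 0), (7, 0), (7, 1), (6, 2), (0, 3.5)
Evaluating z = -9x - 5y at each vertex:
  (0, 0): z = 0
  (7, 0): z = -63
  (7, 1): z = -68
  (6, 2): z = -64
  (0, 3.5): z = -17.5

The smallest value is z = -68, attained at (7, 1).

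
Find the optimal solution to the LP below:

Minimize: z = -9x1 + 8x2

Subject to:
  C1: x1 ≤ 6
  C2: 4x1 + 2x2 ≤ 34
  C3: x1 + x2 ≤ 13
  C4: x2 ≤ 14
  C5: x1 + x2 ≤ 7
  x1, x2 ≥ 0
Each vertex is the intersection of two constraint boundaries that also satisfies all remaining constraints:
  x1 = 0 and x2 = 0 → (0, 0)
  x1 = 6 and x2 = 0 → (6, 0)
  x1 = 6 and x1 + x2 = 7 → (6, 1)
  x1 + x2 = 7 and x1 = 0 → (0, 7)

Evaluating z = -9x1 + 8x2 at each vertex:
  (0, 0): z = 0
  (6, 0): z = -54
  (6, 1): z = -46
  (0, 7): z = 56

The minimum is at (6, 0) with z = -54.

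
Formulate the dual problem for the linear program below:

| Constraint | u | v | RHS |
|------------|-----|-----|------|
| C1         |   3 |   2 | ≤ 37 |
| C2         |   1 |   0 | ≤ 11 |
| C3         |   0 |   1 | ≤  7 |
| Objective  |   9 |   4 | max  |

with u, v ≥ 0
Minimize: z = 37y1 + 11y2 + 7y3

Subject to:
  C1: -3y1 - y2 ≤ -9
  C2: -2y1 - y3 ≤ -4
  y1, y2, y3 ≥ 0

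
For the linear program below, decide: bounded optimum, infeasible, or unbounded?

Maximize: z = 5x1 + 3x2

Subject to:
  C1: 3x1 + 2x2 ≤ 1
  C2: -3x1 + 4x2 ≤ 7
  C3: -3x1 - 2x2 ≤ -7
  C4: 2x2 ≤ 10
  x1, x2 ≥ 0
C1 requires 3x1 + 2x2 ≤ 1, while C3 (-3x1 - 2x2 ≤ -7) is equivalent to 3x1 + 2x2 ≥ 7. Together they would need 7 ≤ 3x1 + 2x2 ≤ 1, which is impossible since 7 > 1. No point satisfies all constraints.

Infeasible — the constraint set is empty.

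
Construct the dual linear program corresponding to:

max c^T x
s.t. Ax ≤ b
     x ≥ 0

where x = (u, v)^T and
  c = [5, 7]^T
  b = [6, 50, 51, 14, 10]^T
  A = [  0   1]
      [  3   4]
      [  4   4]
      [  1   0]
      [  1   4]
Minimize: z = 6y1 + 50y2 + 51y3 + 14y4 + 10y5

Subject to:
  C1: -3y2 - 4y3 - y4 - y5 ≤ -5
  C2: -y1 - 4y2 - 4y3 - 4y5 ≤ -7
  y1, y2, y3, y4, y5 ≥ 0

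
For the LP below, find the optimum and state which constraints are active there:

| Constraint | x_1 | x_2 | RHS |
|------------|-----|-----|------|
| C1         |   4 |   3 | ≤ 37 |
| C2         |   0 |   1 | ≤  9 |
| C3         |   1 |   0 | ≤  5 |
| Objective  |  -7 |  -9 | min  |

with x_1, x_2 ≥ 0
Optimal: x_1 = 2.5, x_2 = 9
Slack at optimum:
  C1: slack = 0 (binding)
  C2: slack = 0 (binding)
  C3: slack = 2.5
  x_1 ≥ 0: x_1 = 2.5
  x_2 ≥ 0: x_2 = 9
Binding constraints: C1, C2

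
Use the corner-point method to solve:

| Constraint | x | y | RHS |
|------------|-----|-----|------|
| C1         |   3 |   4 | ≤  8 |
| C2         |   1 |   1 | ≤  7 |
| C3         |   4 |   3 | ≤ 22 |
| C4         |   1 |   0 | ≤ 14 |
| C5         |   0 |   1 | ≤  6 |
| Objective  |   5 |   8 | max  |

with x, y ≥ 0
Each vertex is the intersection of two constraint boundaries that also satisfies all remaining constraints:
  x = 0 and y = 0 → (0, 0)
  3x + 4y = 8 and y = 0 → (2.667, 0)
  3x + 4y = 8 and x = 0 → (0, 2)

Evaluating z = 5x + 8y at each vertex:
  (0, 0): z = 0
  (2.667, 0): z = 13.33
  (0, 2): z = 16

The maximum is at (0, 2) with z = 16.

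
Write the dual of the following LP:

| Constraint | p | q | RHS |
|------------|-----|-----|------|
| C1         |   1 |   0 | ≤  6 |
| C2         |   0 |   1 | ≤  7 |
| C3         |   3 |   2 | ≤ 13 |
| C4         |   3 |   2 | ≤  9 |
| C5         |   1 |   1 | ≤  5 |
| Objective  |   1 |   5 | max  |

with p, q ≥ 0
Minimize: z = 6y1 + 7y2 + 13y3 + 9y4 + 5y5

Subject to:
  C1: -y1 - 3y3 - 3y4 - y5 ≤ -1
  C2: -y2 - 2y3 - 2y4 - y5 ≤ -5
  y1, y2, y3, y4, y5 ≥ 0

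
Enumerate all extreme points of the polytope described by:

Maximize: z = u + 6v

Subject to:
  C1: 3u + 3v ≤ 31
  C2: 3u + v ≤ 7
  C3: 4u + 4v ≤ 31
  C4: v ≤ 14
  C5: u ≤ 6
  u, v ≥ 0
Each vertex is the intersection of two constraint boundaries that also satisfies all remaining constraints:
  u = 0 and v = 0 → (0, 0)
  3u + v = 7 and v = 0 → (2.333, 0)
  3u + v = 7 and u = 0 → (0, 7)

Vertices: (0, 0), (2.333, 0), (0, 7)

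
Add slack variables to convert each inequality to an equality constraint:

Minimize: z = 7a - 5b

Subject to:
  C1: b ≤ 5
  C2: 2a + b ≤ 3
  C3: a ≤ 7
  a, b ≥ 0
min z = 7a - 5b

s.t.
  b + s1 = 5
  2a + b + s2 = 3
  a + s3 = 7
  a, b, s1, s2, s3 ≥ 0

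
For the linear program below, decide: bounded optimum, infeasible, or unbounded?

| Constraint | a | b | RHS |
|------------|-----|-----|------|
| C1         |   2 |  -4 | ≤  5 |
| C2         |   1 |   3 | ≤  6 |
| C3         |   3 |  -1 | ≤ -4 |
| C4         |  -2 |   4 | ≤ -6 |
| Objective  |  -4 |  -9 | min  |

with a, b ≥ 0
C1 requires 2a - 4b ≤ 5, while C4 (-2a + 4b ≤ -6) is equivalent to 2a - 4b ≥ 6. Together they would need 6 ≤ 2a - 4b ≤ 5, which is impossible since 6 > 5. No point satisfies all constraints.

Infeasible: no point satisfies all constraints simultaneously.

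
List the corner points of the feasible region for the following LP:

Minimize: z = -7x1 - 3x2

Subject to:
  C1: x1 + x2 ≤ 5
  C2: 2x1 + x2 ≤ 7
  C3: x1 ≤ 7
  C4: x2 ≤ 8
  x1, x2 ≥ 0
Each vertex is the intersection of two constraint boundaries that also satisfies all remaining constraints:
  x1 = 0 and x2 = 0 → (0, 0)
  2x1 + x2 = 7 and x2 = 0 → (3.5, 0)
  x1 + x2 = 5 and 2x1 + x2 = 7 → (2, 3)
  x1 + x2 = 5 and x1 = 0 → (0, 5)

Vertices: (0, 0), (3.5, 0), (2, 3), (0, 5)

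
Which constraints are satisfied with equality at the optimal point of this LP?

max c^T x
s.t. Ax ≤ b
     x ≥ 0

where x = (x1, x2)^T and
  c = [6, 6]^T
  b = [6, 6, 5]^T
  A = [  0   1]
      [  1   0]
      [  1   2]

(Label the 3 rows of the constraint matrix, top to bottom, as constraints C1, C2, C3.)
Optimal: x1 = 5, x2 = 0
Binding: C3, x2 ≥ 0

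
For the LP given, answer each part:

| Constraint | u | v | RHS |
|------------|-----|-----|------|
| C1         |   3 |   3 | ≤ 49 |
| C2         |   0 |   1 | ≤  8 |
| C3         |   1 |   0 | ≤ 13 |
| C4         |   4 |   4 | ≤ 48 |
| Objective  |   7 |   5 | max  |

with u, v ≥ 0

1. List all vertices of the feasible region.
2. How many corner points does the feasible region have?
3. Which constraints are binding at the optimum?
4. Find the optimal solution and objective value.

1. (0, 0), (12, 0), (4, 8), (0, 8)
2. 4
3. C4, v ≥ 0
4. u = 12, v = 0, z = 84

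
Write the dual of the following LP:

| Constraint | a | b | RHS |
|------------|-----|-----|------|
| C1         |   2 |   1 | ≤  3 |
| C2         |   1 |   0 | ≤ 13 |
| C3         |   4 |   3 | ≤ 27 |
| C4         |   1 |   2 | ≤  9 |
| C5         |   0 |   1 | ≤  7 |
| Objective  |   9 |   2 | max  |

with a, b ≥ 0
Minimize: z = 3y1 + 13y2 + 27y3 + 9y4 + 7y5

Subject to:
  C1: -2y1 - y2 - 4y3 - y4 ≤ -9
  C2: -y1 - 3y3 - 2y4 - y5 ≤ -2
  y1, y2, y3, y4, y5 ≥ 0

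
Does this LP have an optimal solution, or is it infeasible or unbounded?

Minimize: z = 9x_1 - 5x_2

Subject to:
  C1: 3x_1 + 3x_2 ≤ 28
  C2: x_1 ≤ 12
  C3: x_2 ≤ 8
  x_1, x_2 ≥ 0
The point (0, 8) satisfies every constraint, so the LP is feasible; the constraints give x_1 ≤ 12 and x_2 ≤ 8, which with x_1, x_2 ≥ 0 keep the feasible region inside a bounded box. A feasible, bounded LP attains a finite optimum at a vertex.

Evaluating z = 9x_1 - 5x_2 at each vertex:
  (0, 0): z = 0
  (9.333, 0): z = 84
  (1.333, 8): z = -28
  (0, 8): z = -40

Feasible with finite optimum z* = -40 at (0, 8).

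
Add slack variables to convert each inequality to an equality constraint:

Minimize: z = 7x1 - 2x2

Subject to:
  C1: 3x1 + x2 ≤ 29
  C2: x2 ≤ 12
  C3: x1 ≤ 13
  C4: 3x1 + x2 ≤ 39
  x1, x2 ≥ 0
min z = 7x1 - 2x2

s.t.
  3x1 + x2 + s1 = 29
  x2 + s2 = 12
  x1 + s3 = 13
  3x1 + x2 + s4 = 39
  x1, x2, s1, s2, s3, s4 ≥ 0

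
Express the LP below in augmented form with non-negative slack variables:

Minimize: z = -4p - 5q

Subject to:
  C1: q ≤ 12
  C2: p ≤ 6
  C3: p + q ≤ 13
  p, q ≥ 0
min z = -4p - 5q

s.t.
  q + s1 = 12
  p + s2 = 6
  p + q + s3 = 13
  p, q, s1, s2, s3 ≥ 0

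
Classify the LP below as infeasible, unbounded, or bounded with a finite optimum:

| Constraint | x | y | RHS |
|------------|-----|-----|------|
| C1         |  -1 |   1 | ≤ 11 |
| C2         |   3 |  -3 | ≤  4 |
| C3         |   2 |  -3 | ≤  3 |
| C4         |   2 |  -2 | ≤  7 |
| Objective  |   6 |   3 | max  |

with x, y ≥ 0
Feasible point: (0, 0) satisfies every constraint, so the LP is feasible.
Direction d = (1, 1): for each constraint row a, a·d ≤ 0 —
  (-1)(1) + (1)(1) = 0 ≤ 0
  (3)(1) + (-3)(1) = 0 ≤ 0
  (2)(1) + (-3)(1) = -1 ≤ 0
  (2)(1) + (-2)(1) = 0 ≤ 0
and d ≥ 0, so (0, 0) + t·d stays feasible for every t ≥ 0. Along this ray z = 6x + 3y changes by 9 per unit t, so z → +∞.

The LP is unbounded; z can be made arbitrarily large.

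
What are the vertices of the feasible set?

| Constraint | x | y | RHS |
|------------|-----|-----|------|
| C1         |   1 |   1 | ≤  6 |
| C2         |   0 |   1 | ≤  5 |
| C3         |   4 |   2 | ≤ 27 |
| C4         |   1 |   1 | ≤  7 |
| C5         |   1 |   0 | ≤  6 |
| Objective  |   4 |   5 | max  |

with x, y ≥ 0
Each vertex is the intersection of two constraint boundaries that also satisfies all remaining constraints:
  x = 0 and y = 0 → (0, 0)
  x + y = 6 and x = 6 → (6, 0)
  x + y = 6 and y = 5 → (1, 5)
  y = 5 and x = 0 → (0, 5)

Vertices: (0, 0), (6, 0), (1, 5), (0, 5)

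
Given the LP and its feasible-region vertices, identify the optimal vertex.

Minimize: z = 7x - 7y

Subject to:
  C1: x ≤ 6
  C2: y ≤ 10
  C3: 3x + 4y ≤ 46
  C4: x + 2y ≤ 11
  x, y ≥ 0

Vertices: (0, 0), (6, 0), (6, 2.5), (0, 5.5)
Evaluating z = 7x - 7y at each vertex:
  (0, 0): z = 0
  (6, 0): z = 42
  (6, 2.5): z = 24.5
  (0, 5.5): z = -38.5

The smallest value is z = -38.5, attained at (0, 5.5).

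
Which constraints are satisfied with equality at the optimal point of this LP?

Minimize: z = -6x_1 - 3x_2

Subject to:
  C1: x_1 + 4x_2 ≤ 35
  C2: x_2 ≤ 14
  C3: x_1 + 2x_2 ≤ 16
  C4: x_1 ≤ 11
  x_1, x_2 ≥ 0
Optimal: x_1 = 11, x_2 = 2.5
Binding: C3, C4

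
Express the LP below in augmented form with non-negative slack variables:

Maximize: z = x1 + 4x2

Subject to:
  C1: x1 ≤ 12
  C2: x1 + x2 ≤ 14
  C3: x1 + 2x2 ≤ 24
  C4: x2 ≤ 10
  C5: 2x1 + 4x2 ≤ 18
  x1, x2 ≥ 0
max z = x1 + 4x2

s.t.
  x1 + s1 = 12
  x1 + x2 + s2 = 14
  x1 + 2x2 + s3 = 24
  x2 + s4 = 10
  2x1 + 4x2 + s5 = 18
  x1, x2, s1, s2, s3, s4, s5 ≥ 0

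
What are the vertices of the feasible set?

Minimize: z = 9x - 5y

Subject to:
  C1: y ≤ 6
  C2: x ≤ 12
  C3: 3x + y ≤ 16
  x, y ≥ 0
Each vertex is the intersection of two constraint boundaries that also satisfies all remaining constraints:
  x = 0 and y = 0 → (0, 0)
  3x + y = 16 and y = 0 → (5.333, 0)
  y = 6 and 3x + y = 16 → (3.333, 6)
  y = 6 and x = 0 → (0, 6)

Vertices: (0, 0), (5.333, 0), (3.333, 6), (0, 6)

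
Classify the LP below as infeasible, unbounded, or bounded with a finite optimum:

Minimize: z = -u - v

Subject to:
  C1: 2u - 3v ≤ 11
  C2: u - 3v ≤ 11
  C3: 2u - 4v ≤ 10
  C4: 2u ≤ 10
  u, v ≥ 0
Feasible point: (0, 0) satisfies every constraint, so the LP is feasible.
Direction d = (0, 1): for each constraint row a, a·d ≤ 0 —
  (2)(0) + (-3)(1) = -3 ≤ 0
  (1)(0) + (-3)(1) = -3 ≤ 0
  (2)(0) + (-4)(1) = -4 ≤ 0
  (2)(0) + (0)(1) = 0 ≤ 0
and d ≥ 0, so (0, 0) + t·d stays feasible for every t ≥ 0. Along this ray z = -u - v changes by -1 per unit t, so z → −∞.

Unbounded — the objective can decrease without bound over the feasible region.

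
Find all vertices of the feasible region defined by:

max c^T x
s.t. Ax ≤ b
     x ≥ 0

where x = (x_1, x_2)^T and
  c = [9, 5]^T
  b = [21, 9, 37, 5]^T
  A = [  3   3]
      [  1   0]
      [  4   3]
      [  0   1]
Each vertex is the intersection of two constraint boundaries that also satisfies all remaining constraints:
  x_1 = 0 and x_2 = 0 → (0, 0)
  3x_1 + 3x_2 = 21 and x_2 = 0 → (7, 0)
  3x_1 + 3x_2 = 21 and x_2 = 5 → (2, 5)
  x_2 = 5 and x_1 = 0 → (0, 5)

Vertices: (0, 0), (7, 0), (2, 5), (0, 5)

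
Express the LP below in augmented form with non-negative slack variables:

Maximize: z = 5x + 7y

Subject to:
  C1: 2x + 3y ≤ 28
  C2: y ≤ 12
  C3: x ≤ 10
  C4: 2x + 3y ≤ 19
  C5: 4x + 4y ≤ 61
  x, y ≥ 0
max z = 5x + 7y

s.t.
  2x + 3y + s1 = 28
  y + s2 = 12
  x + s3 = 10
  2x + 3y + s4 = 19
  4x + 4y + s5 = 61
  x, y, s1, s2, s3, s4, s5 ≥ 0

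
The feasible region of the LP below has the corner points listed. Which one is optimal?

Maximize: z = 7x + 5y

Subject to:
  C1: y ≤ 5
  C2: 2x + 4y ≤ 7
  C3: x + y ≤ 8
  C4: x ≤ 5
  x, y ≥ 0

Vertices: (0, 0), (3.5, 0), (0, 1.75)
(3.5, 0) with z = 24.5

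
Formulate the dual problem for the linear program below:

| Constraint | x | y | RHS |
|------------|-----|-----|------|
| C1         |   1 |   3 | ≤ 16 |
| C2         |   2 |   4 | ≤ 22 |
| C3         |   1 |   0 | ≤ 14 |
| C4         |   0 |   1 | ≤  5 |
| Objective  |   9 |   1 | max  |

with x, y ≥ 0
Minimize: z = 16y1 + 22y2 + 14y3 + 5y4

Subject to:
  C1: -y1 - 2y2 - y3 ≤ -9
  C2: -3y1 - 4y2 - y4 ≤ -1
  y1, y2, y3, y4 ≥ 0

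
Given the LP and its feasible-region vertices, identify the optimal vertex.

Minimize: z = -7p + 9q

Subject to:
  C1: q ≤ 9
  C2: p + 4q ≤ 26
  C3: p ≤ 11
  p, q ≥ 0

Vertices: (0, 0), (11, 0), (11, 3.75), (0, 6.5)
(11, 0) with z = -77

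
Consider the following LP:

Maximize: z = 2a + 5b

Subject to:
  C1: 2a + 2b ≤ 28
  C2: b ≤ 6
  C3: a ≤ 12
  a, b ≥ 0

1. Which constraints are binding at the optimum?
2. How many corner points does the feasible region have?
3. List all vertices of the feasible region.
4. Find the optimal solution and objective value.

1. C1, C2
2. 5
3. (0, 0), (12, 0), (12, 2), (8, 6), (0, 6)
4. a = 8, b = 6, z = 46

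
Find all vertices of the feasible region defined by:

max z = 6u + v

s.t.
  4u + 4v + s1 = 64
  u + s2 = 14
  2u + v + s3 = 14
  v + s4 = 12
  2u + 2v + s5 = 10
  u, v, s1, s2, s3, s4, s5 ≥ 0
Each vertex is the intersection of two constraint boundaries that also satisfies all remaining constraints:
  u = 0 and v = 0 → (0, 0)
  2u + 2v = 10 and v = 0 → (5, 0)
  2u + 2v = 10 and u = 0 → (0, 5)

Vertices: (0, 0), (5, 0), (0, 5)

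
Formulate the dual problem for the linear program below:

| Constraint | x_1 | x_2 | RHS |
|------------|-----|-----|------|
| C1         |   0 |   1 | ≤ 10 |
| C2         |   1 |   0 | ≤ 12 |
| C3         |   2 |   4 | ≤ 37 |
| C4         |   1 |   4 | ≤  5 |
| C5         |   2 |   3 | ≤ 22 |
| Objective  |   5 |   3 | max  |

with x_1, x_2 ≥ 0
Minimize: z = 10y1 + 12y2 + 37y3 + 5y4 + 22y5

Subject to:
  C1: -y2 - 2y3 - y4 - 2y5 ≤ -5
  C2: -y1 - 4y3 - 4y4 - 3y5 ≤ -3
  y1, y2, y3, y4, y5 ≥ 0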